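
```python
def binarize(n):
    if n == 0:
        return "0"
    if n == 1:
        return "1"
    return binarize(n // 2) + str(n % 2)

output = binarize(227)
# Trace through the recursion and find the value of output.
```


binarize(227)
= binarize(113) + "1"
= binarize(56) + "1" + "1"
= binarize(28) + "0" + "1" + "1"
= binarize(14) + "0" + "0" + "1" + "1"
= binarize(7) + "0" + "0" + "0" + "1" + "1"
= binarize(3) + "1" + "0" + "0" + "0" + "1" + "1"
= binarize(1) + "1" + "1" + "0" + "0" + "0" + "1" + "1"
= "1" + "1" + "1" + "0" + "0" + "0" + "1" + "1"
= "11100011"


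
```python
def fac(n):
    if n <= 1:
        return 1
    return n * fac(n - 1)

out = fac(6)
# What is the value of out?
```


fac(6)
= 6 * fac(5)
= 6 * 5 * fac(4)
= 6 * 5 * 4 * fac(3)
= 6 * 5 * 4 * 3 * fac(2)
= 6 * 5 * 4 * 3 * 2 * fac(1)
= 6 * 5 * 4 * 3 * 2 * 1
= 720


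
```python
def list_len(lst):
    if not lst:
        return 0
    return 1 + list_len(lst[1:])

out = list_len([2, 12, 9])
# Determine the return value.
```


list_len([2, 12, 9])
= 1 + list_len([12, 9])
= 1 + 1 + list_len([9])
= 1 + 1 + 1 + list_len([])
= 1 + 1 + 1 + 0
= 3


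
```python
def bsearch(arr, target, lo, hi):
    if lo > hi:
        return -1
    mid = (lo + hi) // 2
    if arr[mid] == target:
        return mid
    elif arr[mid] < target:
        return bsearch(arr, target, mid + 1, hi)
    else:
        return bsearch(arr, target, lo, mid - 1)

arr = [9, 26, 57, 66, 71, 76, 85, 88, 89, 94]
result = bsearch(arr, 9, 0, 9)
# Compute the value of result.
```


bsearch(arr, 9, 0, 9)
lo=0, hi=9, mid=4, arr[mid]=71
71 > 9, search left half
lo=0, hi=3, mid=1, arr[mid]=26
26 > 9, search left half
lo=0, hi=0, mid=0, arr[mid]=9
arr[0] == 9, found at index 0
= 0


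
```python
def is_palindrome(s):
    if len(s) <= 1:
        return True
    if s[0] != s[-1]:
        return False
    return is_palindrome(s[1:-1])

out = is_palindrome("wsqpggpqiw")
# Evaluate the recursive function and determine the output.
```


is_palindrome("wsqpggpqiw")
"wsqpggpqiw": s[0]='w' == s[-1]='w' -> is_palindrome("sqpggpqi")
"sqpggpqi": s[0]='s' != s[-1]='i' -> False
= False


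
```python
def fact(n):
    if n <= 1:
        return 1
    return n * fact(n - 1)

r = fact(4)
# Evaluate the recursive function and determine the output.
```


fact(4)
= 4 * fact(3)
= 4 * 3 * fact(2)
= 4 * 3 * 2 * fact(1)
= 4 * 3 * 2 * 1
= 24


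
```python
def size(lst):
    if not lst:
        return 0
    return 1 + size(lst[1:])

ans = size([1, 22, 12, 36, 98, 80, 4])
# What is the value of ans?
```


size([1, 22, 12, 36, 98, 80, 4])
= 1 + size([22, 12, 36, 98, 80, 4])
= 1 + 1 + size([12, 36, 98, 80, 4])
= 1 + 1 + 1 + size([36, 98, 80, 4])
= 1 + 1 + 1 + 1 + size([98, 80, 4])
= 1 + 1 + 1 + 1 + 1 + size([80, 4])
= 1 + 1 + 1 + 1 + 1 + 1 + size([4])
= 1 + 1 + 1 + 1 + 1 + 1 + 1 + size([])
= 1 + 1 + 1 + 1 + 1 + 1 + 1 + 0
= 7


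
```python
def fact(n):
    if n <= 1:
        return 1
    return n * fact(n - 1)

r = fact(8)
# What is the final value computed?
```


fact(8)
= 8 * fact(7)
= 8 * 7 * fact(6)
= 8 * 7 * 6 * fact(5)
= 8 * 7 * 6 * 5 * fact(4)
= 8 * 7 * 6 * 5 * 4 * fact(3)
= 8 * 7 * 6 * 5 * 4 * 3 * fact(2)
= 8 * 7 * 6 * 5 * 4 * 3 * 2 * fact(1)
= 8 * 7 * 6 * 5 * 4 * 3 * 2 * 1
= 40320


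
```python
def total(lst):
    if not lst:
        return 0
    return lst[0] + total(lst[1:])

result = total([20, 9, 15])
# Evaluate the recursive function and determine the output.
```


total([20, 9, 15])
= 20 + total([9, 15])
= 20 + 9 + total([15])
= 20 + 9 + 15 + total([])
= 20 + 9 + 15 + 0
= 44


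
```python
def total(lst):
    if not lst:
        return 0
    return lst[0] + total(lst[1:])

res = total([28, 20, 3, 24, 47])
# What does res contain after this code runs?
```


total([28, 20, 3, 24, 47])
= 28 + total([20, 3, 24, 47])
= 28 + 20 + total([3, 24, 47])
= 28 + 20 + 3 + total([24, 47])
= 28 + 20 + 3 + 24 + total([47])
= 28 + 20 + 3 + 24 + 47 + total([])
= 28 + 20 + 3 + 24 + 47 + 0
= 122


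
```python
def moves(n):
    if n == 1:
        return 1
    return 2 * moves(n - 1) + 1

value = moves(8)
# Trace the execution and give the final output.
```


moves(8)
= 2 * moves(7) + 1
= 2 * (2 * moves(6) + 1) + 1
= 2 * (2 * (2 * moves(5) + 1) + 1) + 1
= 2 * (2 * (2 * (2 * moves(4) + 1) + 1) + 1) + 1
= 2 * (2 * (2 * (2 * (2 * moves(3) + 1) + 1) + 1) + 1) + 1
= 2 * (2 * (2 * (2 * (2 * (2 * moves(2) + 1) + 1) + 1) + 1) + 1) + 1
= 2 * (2 * (2 * (2 * (2 * (2 * (2 * moves(1) + 1) + 1) + 1) + 1) + 1) + 1) + 1
Now compute bottom-up:
moves(1) = 1
moves(2) = 2 * 1 + 1 = 3
moves(3) = 2 * 3 + 1 = 7
moves(4) = 2 * 7 + 1 = 15
moves(5) = 2 * 15 + 1 = 31
moves(6) = 2 * 31 + 1 = 63
moves(7) = 2 * 63 + 1 = 127
moves(8) = 2 * 127 + 1 = 255
= 255


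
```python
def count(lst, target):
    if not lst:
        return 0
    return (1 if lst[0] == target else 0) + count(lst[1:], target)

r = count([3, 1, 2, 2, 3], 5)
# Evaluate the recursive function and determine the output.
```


count([3, 1, 2, 2, 3], 5)
lst[0]=3 != 5: 0 + count([1, 2, 2, 3], 5)
lst[0]=1 != 5: 0 + count([2, 2, 3], 5)
lst[0]=2 != 5: 0 + count([2, 3], 5)
lst[0]=2 != 5: 0 + count([3], 5)
lst[0]=3 != 5: 0 + count([], 5)
= 0


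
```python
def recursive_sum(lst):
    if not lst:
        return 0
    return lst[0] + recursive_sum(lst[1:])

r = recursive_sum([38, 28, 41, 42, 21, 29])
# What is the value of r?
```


recursive_sum([38, 28, 41, 42, 21, 29])
= 38 + recursive_sum([28, 41, 42, 21, 29])
= 38 + 28 + recursive_sum([41, 42, 21, 29])
= 38 + 28 + 41 + recursive_sum([42, 21, 29])
= 38 + 28 + 41 + 42 + recursive_sum([21, 29])
= 38 + 28 + 41 + 42 + 21 + recursive_sum([29])
= 38 + 28 + 41 + 42 + 21 + 29 + recursive_sum([])
= 38 + 28 + 41 + 42 + 21 + 29 + 0
= 199


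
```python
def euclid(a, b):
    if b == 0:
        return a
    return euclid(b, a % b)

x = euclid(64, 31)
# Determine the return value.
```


euclid(64, 31)
= euclid(31, 64 % 31) = euclid(31, 2)
= euclid(2, 31 % 2) = euclid(2, 1)
= euclid(1, 2 % 1) = euclid(1, 0)
b == 0, return a = 1


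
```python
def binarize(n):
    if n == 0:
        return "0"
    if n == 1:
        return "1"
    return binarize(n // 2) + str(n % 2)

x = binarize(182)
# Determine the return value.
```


binarize(182)
= binarize(91) + "0"
= binarize(45) + "1" + "0"
= binarize(22) + "1" + "1" + "0"
= binarize(11) + "0" + "1" + "1" + "0"
= binarize(5) + "1" + "0" + "1" + "1" + "0"
= binarize(2) + "1" + "1" + "0" + "1" + "1" + "0"
= binarize(1) + "0" + "1" + "1" + "0" + "1" + "1" + "0"
= "1" + "0" + "1" + "1" + "0" + "1" + "1" + "0"
= "10110110"


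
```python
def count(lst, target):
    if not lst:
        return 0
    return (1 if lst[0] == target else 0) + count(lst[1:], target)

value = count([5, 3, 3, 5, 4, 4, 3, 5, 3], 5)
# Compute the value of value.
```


count([5, 3, 3, 5, 4, 4, 3, 5, 3], 5)
lst[0]=5 == 5: 1 + count([3, 3, 5, 4, 4, 3, 5, 3], 5)
lst[0]=3 != 5: 0 + count([3, 5, 4, 4, 3, 5, 3], 5)
lst[0]=3 != 5: 0 + count([5, 4, 4, 3, 5, 3], 5)
lst[0]=5 == 5: 1 + count([4, 4, 3, 5, 3], 5)
lst[0]=4 != 5: 0 + count([4, 3, 5, 3], 5)
lst[0]=4 != 5: 0 + count([3, 5, 3], 5)
lst[0]=3 != 5: 0 + count([5, 3], 5)
lst[0]=5 == 5: 1 + count([3], 5)
lst[0]=3 != 5: 0 + count([], 5)
= 3


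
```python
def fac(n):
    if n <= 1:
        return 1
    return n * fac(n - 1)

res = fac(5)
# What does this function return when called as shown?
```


fac(5)
= 5 * fac(4)
= 5 * 4 * fac(3)
= 5 * 4 * 3 * fac(2)
= 5 * 4 * 3 * 2 * fac(1)
= 5 * 4 * 3 * 2 * 1
= 120


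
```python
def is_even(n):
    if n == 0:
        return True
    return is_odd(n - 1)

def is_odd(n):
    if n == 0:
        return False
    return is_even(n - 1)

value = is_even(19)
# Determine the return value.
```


is_even(19)
= is_odd(18)
= is_even(17)
= is_odd(16)
= is_even(15)
= is_odd(14)
= is_even(13)
= is_odd(12)
= is_even(11)
= is_odd(10)
= is_even(9)
= is_odd(8)
= is_even(7)
= is_odd(6)
= is_even(5)
= is_odd(4)
= is_even(3)
= is_odd(2)
= is_even(1)
= is_odd(0)
n == 0: return False
= False


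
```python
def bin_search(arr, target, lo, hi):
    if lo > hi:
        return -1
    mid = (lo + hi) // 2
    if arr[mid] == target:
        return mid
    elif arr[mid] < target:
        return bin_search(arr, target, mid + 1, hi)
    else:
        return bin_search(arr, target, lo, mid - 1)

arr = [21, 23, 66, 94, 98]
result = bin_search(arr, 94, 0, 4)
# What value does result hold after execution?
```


bin_search(arr, 94, 0, 4)
lo=0, hi=4, mid=2, arr[mid]=66
66 < 94, search right half
lo=3, hi=4, mid=3, arr[mid]=94
arr[3] == 94, found at index 3
= 3


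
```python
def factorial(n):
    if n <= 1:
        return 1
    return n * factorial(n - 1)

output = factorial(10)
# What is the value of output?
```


factorial(10)
= 10 * factorial(9)
= 10 * 9 * factorial(8)
= 10 * 9 * 8 * factorial(7)
= 10 * 9 * 8 * 7 * factorial(6)
= 10 * 9 * 8 * 7 * 6 * factorial(5)
= 10 * 9 * 8 * 7 * 6 * 5 * factorial(4)
= 10 * 9 * 8 * 7 * 6 * 5 * 4 * factorial(3)
= 10 * 9 * 8 * 7 * 6 * 5 * 4 * 3 * factorial(2)
= 10 * 9 * 8 * 7 * 6 * 5 * 4 * 3 * 2 * factorial(1)
= 10 * 9 * 8 * 7 * 6 * 5 * 4 * 3 * 2 * 1
= 3628800


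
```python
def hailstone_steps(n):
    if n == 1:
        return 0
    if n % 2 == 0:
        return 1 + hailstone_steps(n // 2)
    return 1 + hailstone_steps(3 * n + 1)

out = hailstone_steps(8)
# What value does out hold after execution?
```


hailstone_steps(8)
8 is even -> hailstone_steps(4)
4 is even -> hailstone_steps(2)
2 is even -> hailstone_steps(1)
Reached 1 after 3 steps
= 3


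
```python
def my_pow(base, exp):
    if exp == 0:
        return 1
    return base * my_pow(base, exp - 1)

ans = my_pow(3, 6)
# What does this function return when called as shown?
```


my_pow(3, 6)
= 3 * my_pow(3, 5)
= 3 * 3 * my_pow(3, 4)
= 3 * 3 * 3 * my_pow(3, 3)
= 3 * 3 * 3 * 3 * my_pow(3, 2)
= 3 * 3 * 3 * 3 * 3 * my_pow(3, 1)
= 3 * 3 * 3 * 3 * 3 * 3 * my_pow(3, 0)
= 3 * 3 * 3 * 3 * 3 * 3 * 1
= 729


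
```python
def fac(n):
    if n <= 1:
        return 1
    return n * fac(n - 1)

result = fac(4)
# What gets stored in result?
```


fac(4)
= 4 * fac(3)
= 4 * 3 * fac(2)
= 4 * 3 * 2 * fac(1)
= 4 * 3 * 2 * 1
= 24


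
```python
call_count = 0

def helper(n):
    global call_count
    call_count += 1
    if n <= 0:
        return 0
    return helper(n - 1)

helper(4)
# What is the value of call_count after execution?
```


helper(4) calls helper(3) calls ... calls helper(0)
Total calls: 4 + 1 (for base case) = 5


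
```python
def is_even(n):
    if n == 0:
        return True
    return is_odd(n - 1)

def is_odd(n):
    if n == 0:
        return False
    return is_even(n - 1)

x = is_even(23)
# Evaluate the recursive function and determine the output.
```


is_even(23)
= is_odd(22)
= is_even(21)
= is_odd(20)
= is_even(19)
= is_odd(18)
= is_even(17)
= is_odd(16)
= is_even(15)
= is_odd(14)
= is_even(13)
= is_odd(12)
= is_even(11)
= is_odd(10)
= is_even(9)
= is_odd(8)
= is_even(7)
= is_odd(6)
= is_even(5)
= is_odd(4)
= is_even(3)
= is_odd(2)
= is_even(1)
= is_odd(0)
n == 0: return False
= False


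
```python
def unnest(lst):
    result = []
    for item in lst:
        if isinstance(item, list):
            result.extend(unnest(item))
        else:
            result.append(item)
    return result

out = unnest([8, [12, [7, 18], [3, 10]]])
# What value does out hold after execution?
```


unnest([8, [12, [7, 18], [3, 10]]])
Processing each element:
  8 is not a list -> append 8
  [12, [7, 18], [3, 10]] is a list -> unnest recursively -> [12, 7, 18, 3, 10]
= [8, 12, 7, 18, 3, 10]


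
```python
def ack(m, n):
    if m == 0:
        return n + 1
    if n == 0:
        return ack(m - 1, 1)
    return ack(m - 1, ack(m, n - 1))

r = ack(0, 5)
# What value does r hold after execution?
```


ack(0, 5)
m == 0: return 5 + 1 = 6
= 6


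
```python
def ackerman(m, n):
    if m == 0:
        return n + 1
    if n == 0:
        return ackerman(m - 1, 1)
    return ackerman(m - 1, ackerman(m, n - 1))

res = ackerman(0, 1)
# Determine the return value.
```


ackerman(0, 1)
m == 0: return 1 + 1 = 2
= 2


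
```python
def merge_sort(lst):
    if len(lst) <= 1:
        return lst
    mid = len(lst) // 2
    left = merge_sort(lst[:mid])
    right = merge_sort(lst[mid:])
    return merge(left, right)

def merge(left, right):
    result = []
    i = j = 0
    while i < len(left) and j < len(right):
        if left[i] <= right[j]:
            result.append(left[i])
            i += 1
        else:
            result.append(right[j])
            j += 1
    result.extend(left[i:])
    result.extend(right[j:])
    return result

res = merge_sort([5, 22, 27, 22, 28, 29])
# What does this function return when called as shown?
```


merge_sort([5, 22, 27, 22, 28, 29])
Split into [5, 22, 27] and [22, 28, 29]
Left sorted: [5, 22, 27]
Right sorted: [22, 28, 29]
Merge [5, 22, 27] and [22, 28, 29]
= [5, 22, 22, 27, 28, 29]


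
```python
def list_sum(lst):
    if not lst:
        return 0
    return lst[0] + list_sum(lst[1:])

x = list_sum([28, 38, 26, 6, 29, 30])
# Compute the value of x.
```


list_sum([28, 38, 26, 6, 29, 30])
= 28 + list_sum([38, 26, 6, 29, 30])
= 28 + 38 + list_sum([26, 6, 29, 30])
= 28 + 38 + 26 + list_sum([6, 29, 30])
= 28 + 38 + 26 + 6 + list_sum([29, 30])
= 28 + 38 + 26 + 6 + 29 + list_sum([30])
= 28 + 38 + 26 + 6 + 29 + 30 + list_sum([])
= 28 + 38 + 26 + 6 + 29 + 30 + 0
= 157


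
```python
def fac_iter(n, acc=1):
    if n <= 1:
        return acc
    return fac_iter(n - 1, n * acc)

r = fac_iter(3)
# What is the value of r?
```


fac_iter(3, 1)
= fac_iter(2, 3 * 1) = fac_iter(2, 3)
= fac_iter(1, 2 * 3) = fac_iter(1, 6)
n <= 1, return acc = 6


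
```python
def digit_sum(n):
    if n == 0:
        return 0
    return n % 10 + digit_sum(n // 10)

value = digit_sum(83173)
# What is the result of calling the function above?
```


digit_sum(83173)
= 3 + digit_sum(8317)
= 3 + 7 + digit_sum(831)
= 3 + 7 + 1 + digit_sum(83)
= 3 + 7 + 1 + 3 + digit_sum(8)
= 3 + 7 + 1 + 3 + 8 + digit_sum(0)
= 3 + 7 + 1 + 3 + 8 + 0
= 22


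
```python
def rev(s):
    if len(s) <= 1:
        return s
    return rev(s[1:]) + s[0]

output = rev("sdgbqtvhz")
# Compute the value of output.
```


rev("sdgbqtvhz")
= rev("dgbqtvhz") + "s"
= rev("gbqtvhz") + "d" + "s"
= rev("bqtvhz") + "g" + "d" + "s"
= rev("qtvhz") + "b" + "g" + "d" + "s"
= rev("tvhz") + "q" + "b" + "g" + "d" + "s"
= rev("vhz") + "t" + "q" + "b" + "g" + "d" + "s"
= rev("hz") + "v" + "t" + "q" + "b" + "g" + "d" + "s"
= rev("z") + "h" + "v" + "t" + "q" + "b" + "g" + "d" + "s"
= "z" + "h" + "v" + "t" + "q" + "b" + "g" + "d" + "s"
= "zhvtqbgds"


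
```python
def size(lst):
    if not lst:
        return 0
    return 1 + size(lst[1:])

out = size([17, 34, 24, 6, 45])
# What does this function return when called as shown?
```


size([17, 34, 24, 6, 45])
= 1 + size([34, 24, 6, 45])
= 1 + 1 + size([24, 6, 45])
= 1 + 1 + 1 + size([6, 45])
= 1 + 1 + 1 + 1 + size([45])
= 1 + 1 + 1 + 1 + 1 + size([])
= 1 + 1 + 1 + 1 + 1 + 0
= 5


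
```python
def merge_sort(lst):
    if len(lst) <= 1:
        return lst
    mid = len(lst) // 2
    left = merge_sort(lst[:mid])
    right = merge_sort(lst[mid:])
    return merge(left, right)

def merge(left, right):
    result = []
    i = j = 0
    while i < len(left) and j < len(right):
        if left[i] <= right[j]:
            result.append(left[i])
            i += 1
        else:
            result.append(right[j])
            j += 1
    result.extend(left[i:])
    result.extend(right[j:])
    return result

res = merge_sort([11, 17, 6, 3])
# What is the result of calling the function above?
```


merge_sort([11, 17, 6, 3])
Split into [11, 17] and [6, 3]
Left sorted: [11, 17]
Right sorted: [3, 6]
Merge [11, 17] and [3, 6]
= [3, 6, 11, 17]


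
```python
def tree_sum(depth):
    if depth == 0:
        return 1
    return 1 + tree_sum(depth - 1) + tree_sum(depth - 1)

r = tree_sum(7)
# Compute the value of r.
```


tree_sum(7)
= 1 + tree_sum(6) + tree_sum(6)
= 1 + 2 * tree_sum(6)
tree_sum(k) = 2^(k+1) - 1
tree_sum(0) = 1
tree_sum(1) = 3
tree_sum(2) = 7
tree_sum(3) = 15
tree_sum(4) = 31
tree_sum(7) = 2^8 - 1 = 255


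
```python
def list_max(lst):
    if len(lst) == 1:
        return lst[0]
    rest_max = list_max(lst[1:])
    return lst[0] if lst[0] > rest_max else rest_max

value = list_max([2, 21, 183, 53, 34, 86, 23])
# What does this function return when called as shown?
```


list_max([2, 21, 183, 53, 34, 86, 23])
= compare 2 with list_max([21, 183, 53, 34, 86, 23])
= compare 21 with list_max([183, 53, 34, 86, 23])
= compare 183 with list_max([53, 34, 86, 23])
= compare 53 with list_max([34, 86, 23])
= compare 34 with list_max([86, 23])
= compare 86 with list_max([23])
Base: list_max([23]) = 23
compare 86 with 23: max = 86
compare 34 with 86: max = 86
compare 53 with 86: max = 86
compare 183 with 86: max = 183
compare 21 with 183: max = 183
compare 2 with 183: max = 183
= 183


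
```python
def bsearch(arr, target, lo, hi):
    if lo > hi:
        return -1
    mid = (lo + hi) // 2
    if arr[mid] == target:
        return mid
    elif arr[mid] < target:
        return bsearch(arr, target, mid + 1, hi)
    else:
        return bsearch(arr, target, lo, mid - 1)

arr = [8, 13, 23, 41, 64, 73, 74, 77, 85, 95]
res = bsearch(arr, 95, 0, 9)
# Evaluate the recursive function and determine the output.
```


bsearch(arr, 95, 0, 9)
lo=0, hi=9, mid=4, arr[mid]=64
64 < 95, search right half
lo=5, hi=9, mid=7, arr[mid]=77
77 < 95, search right half
lo=8, hi=9, mid=8, arr[mid]=85
85 < 95, search right half
lo=9, hi=9, mid=9, arr[mid]=95
arr[9] == 95, found at index 9
= 9


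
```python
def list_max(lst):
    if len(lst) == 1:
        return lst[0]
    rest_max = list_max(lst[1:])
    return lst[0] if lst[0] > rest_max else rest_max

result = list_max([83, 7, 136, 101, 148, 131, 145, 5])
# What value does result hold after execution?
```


list_max([83, 7, 136, 101, 148, 131, 145, 5])
= compare 83 with list_max([7, 136, 101, 148, 131, 145, 5])
= compare 7 with list_max([136, 101, 148, 131, 145, 5])
= compare 136 with list_max([101, 148, 131, 145, 5])
= compare 101 with list_max([148, 131, 145, 5])
= compare 148 with list_max([131, 145, 5])
= compare 131 with list_max([145, 5])
= compare 145 with list_max([5])
Base: list_max([5]) = 5
compare 145 with 5: max = 145
compare 131 with 145: max = 145
compare 148 with 145: max = 148
compare 101 with 148: max = 148
compare 136 with 148: max = 148
compare 7 with 148: max = 148
compare 83 with 148: max = 148
= 148


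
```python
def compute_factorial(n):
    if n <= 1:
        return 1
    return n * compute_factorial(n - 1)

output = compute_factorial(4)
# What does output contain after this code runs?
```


compute_factorial(4)
= 4 * compute_factorial(3)
= 4 * 3 * compute_factorial(2)
= 4 * 3 * 2 * compute_factorial(1)
= 4 * 3 * 2 * 1
= 24


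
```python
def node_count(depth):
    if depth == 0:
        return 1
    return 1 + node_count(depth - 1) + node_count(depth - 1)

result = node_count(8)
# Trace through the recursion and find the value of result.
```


node_count(8)
= 1 + node_count(7) + node_count(7)
= 1 + 2 * node_count(7)
node_count(k) = 2^(k+1) - 1
node_count(0) = 1
node_count(1) = 3
node_count(2) = 7
node_count(3) = 15
node_count(4) = 31
node_count(8) = 2^9 - 1 = 511


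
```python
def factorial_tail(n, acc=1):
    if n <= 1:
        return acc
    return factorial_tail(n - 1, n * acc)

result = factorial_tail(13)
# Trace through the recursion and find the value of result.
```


factorial_tail(13, 1)
= factorial_tail(12, 13 * 1) = factorial_tail(12, 13)
= factorial_tail(11, 12 * 13) = factorial_tail(11, 156)
= factorial_tail(10, 11 * 156) = factorial_tail(10, 1716)
= factorial_tail(9, 10 * 1716) = factorial_tail(9, 17160)
= factorial_tail(8, 9 * 17160) = factorial_tail(8, 154440)
= factorial_tail(7, 8 * 154440) = factorial_tail(7, 1235520)
= factorial_tail(6, 7 * 1235520) = factorial_tail(6, 8648640)
= factorial_tail(5, 6 * 8648640) = factorial_tail(5, 51891840)
= factorial_tail(4, 5 * 51891840) = factorial_tail(4, 259459200)
= factorial_tail(3, 4 * 259459200) = factorial_tail(3, 1037836800)
= factorial_tail(2, 3 * 1037836800) = factorial_tail(2, 3113510400)
= factorial_tail(1, 2 * 3113510400) = factorial_tail(1, 6227020800)
n <= 1, return acc = 6227020800


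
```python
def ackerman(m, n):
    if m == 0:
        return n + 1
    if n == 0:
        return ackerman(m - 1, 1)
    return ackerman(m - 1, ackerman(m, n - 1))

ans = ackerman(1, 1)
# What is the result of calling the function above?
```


ackerman(1, 1)
= ackerman(0, ackerman(1, 0))
First compute ackerman(1, 0) = 2
= ackerman(0, 2)
= 3


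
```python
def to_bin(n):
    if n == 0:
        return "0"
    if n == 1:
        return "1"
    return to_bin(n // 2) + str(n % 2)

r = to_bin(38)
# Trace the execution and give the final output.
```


to_bin(38)
= to_bin(19) + "0"
= to_bin(9) + "1" + "0"
= to_bin(4) + "1" + "1" + "0"
= to_bin(2) + "0" + "1" + "1" + "0"
= to_bin(1) + "0" + "0" + "1" + "1" + "0"
= "1" + "0" + "0" + "1" + "1" + "0"
= "100110"


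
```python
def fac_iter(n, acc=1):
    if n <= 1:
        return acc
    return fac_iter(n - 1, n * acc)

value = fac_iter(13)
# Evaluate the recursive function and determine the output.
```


fac_iter(13, 1)
= fac_iter(12, 13 * 1) = fac_iter(12, 13)
= fac_iter(11, 12 * 13) = fac_iter(11, 156)
= fac_iter(10, 11 * 156) = fac_iter(10, 1716)
= fac_iter(9, 10 * 1716) = fac_iter(9, 17160)
= fac_iter(8, 9 * 17160) = fac_iter(8, 154440)
= fac_iter(7, 8 * 154440) = fac_iter(7, 1235520)
= fac_iter(6, 7 * 1235520) = fac_iter(6, 8648640)
= fac_iter(5, 6 * 8648640) = fac_iter(5, 51891840)
= fac_iter(4, 5 * 51891840) = fac_iter(4, 259459200)
= fac_iter(3, 4 * 259459200) = fac_iter(3, 1037836800)
= fac_iter(2, 3 * 1037836800) = fac_iter(2, 3113510400)
= fac_iter(1, 2 * 3113510400) = fac_iter(1, 6227020800)
n <= 1, return acc = 6227020800


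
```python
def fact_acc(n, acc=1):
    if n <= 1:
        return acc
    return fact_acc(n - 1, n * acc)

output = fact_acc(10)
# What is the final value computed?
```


fact_acc(10, 1)
= fact_acc(9, 10 * 1) = fact_acc(9, 10)
= fact_acc(8, 9 * 10) = fact_acc(8, 90)
= fact_acc(7, 8 * 90) = fact_acc(7, 720)
= fact_acc(6, 7 * 720) = fact_acc(6, 5040)
= fact_acc(5, 6 * 5040) = fact_acc(5, 30240)
= fact_acc(4, 5 * 30240) = fact_acc(4, 151200)
= fact_acc(3, 4 * 151200) = fact_acc(3, 604800)
= fact_acc(2, 3 * 604800) = fact_acc(2, 1814400)
= fact_acc(1, 2 * 1814400) = fact_acc(1, 3628800)
n <= 1, return acc = 3628800


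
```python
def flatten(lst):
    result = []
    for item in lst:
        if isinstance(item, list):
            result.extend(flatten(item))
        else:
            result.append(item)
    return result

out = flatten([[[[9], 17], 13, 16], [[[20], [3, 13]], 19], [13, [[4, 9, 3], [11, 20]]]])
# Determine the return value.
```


flatten([[[[9], 17], 13, 16], [[[20], [3, 13]], 19], [13, [[4, 9, 3], [11, 20]]]])
Processing each element:
  [[[9], 17], 13, 16] is a list -> flatten recursively -> [9, 17, 13, 16]
  [[[20], [3, 13]], 19] is a list -> flatten recursively -> [20, 3, 13, 19]
  [13, [[4, 9, 3], [11, 20]]] is a list -> flatten recursively -> [13, 4, 9, 3, 11, 20]
= [9, 17, 13, 16, 20, 3, 13, 19, 13, 4, 9, 3, 11, 20]


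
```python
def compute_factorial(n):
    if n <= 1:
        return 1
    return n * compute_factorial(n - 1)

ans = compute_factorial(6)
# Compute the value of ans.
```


compute_factorial(6)
= 6 * compute_factorial(5)
= 6 * 5 * compute_factorial(4)
= 6 * 5 * 4 * compute_factorial(3)
= 6 * 5 * 4 * 3 * compute_factorial(2)
= 6 * 5 * 4 * 3 * 2 * compute_factorial(1)
= 6 * 5 * 4 * 3 * 2 * 1
= 720


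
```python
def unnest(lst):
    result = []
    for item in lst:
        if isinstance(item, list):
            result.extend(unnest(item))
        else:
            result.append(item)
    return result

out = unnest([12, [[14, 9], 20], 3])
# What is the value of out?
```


unnest([12, [[14, 9], 20], 3])
Processing each element:
  12 is not a list -> append 12
  [[14, 9], 20] is a list -> unnest recursively -> [14, 9, 20]
  3 is not a list -> append 3
= [12, 14, 9, 20, 3]


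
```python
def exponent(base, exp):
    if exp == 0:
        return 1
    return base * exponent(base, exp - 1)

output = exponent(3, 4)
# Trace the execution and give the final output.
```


exponent(3, 4)
= 3 * exponent(3, 3)
= 3 * 3 * exponent(3, 2)
= 3 * 3 * 3 * exponent(3, 1)
= 3 * 3 * 3 * 3 * exponent(3, 0)
= 3 * 3 * 3 * 3 * 1
= 81


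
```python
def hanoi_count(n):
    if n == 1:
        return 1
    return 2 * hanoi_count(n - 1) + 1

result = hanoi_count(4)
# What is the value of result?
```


hanoi_count(4)
= 2 * hanoi_count(3) + 1
= 2 * (2 * hanoi_count(2) + 1) + 1
= 2 * (2 * (2 * hanoi_count(1) + 1) + 1) + 1
Now compute bottom-up:
hanoi_count(1) = 1
hanoi_count(2) = 2 * 1 + 1 = 3
hanoi_count(3) = 2 * 3 + 1 = 7
hanoi_count(4) = 2 * 7 + 1 = 15
= 15


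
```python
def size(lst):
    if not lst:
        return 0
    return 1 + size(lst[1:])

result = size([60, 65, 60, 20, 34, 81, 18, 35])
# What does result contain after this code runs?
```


size([60, 65, 60, 20, 34, 81, 18, 35])
= 1 + size([65, 60, 20, 34, 81, 18, 35])
= 1 + 1 + size([60, 20, 34, 81, 18, 35])
= 1 + 1 + 1 + size([20, 34, 81, 18, 35])
= 1 + 1 + 1 + 1 + size([34, 81, 18, 35])
= 1 + 1 + 1 + 1 + 1 + size([81, 18, 35])
= 1 + 1 + 1 + 1 + 1 + 1 + size([18, 35])
= 1 + 1 + 1 + 1 + 1 + 1 + 1 + size([35])
= 1 + 1 + 1 + 1 + 1 + 1 + 1 + 1 + size([])
= 1 + 1 + 1 + 1 + 1 + 1 + 1 + 1 + 0
= 8


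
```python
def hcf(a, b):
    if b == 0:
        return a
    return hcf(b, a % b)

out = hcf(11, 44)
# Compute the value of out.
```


hcf(11, 44)
= hcf(44, 11 % 44) = hcf(44, 11)
= hcf(11, 44 % 11) = hcf(11, 0)
b == 0, return a = 11


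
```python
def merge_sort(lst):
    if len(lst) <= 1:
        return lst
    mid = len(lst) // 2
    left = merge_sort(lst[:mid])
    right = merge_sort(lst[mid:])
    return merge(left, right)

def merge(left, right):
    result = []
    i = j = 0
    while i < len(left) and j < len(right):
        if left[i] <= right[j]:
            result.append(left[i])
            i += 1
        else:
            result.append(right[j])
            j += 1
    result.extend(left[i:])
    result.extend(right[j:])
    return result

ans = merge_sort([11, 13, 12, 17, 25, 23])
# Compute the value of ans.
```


merge_sort([11, 13, 12, 17, 25, 23])
Split into [11, 13, 12] and [17, 25, 23]
Left sorted: [11, 12, 13]
Right sorted: [17, 23, 25]
Merge [11, 12, 13] and [17, 23, 25]
= [11, 12, 13, 17, 23, 25]


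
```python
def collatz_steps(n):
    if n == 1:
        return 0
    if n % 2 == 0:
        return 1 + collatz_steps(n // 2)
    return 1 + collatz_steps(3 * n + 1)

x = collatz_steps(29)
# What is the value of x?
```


collatz_steps(29)
29 is odd -> 3*29+1 = 88 -> collatz_steps(88)
88 is even -> collatz_steps(44)
44 is even -> collatz_steps(22)
22 is even -> collatz_steps(11)
11 is odd -> 3*11+1 = 34 -> collatz_steps(34)
34 is even -> collatz_steps(17)
17 is odd -> 3*17+1 = 52 -> collatz_steps(52)
52 is even -> collatz_steps(26)
26 is even -> collatz_steps(13)
13 is odd -> 3*13+1 = 40 -> collatz_steps(40)
40 is even -> collatz_steps(20)
20 is even -> collatz_steps(10)
10 is even -> collatz_steps(5)
5 is odd -> 3*5+1 = 16 -> collatz_steps(16)
16 is even -> collatz_steps(8)
8 is even -> collatz_steps(4)
4 is even -> collatz_steps(2)
2 is even -> collatz_steps(1)
Reached 1 after 18 steps
= 18


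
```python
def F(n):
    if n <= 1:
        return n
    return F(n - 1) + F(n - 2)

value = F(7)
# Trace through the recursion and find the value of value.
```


F(7)
= F(6) + F(5)
= (F(5) + F(4)) + F(5)
Computing bottom-up: F(0)=0, F(1)=1, F(2)=1, F(3)=2, F(4)=3, F(5)=5, F(6)=8, F(7)=13
= 13


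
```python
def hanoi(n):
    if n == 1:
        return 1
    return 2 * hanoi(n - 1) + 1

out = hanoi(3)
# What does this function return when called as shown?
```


hanoi(3)
= 2 * hanoi(2) + 1
= 2 * (2 * hanoi(1) + 1) + 1
Now compute bottom-up:
hanoi(1) = 1
hanoi(2) = 2 * 1 + 1 = 3
hanoi(3) = 2 * 3 + 1 = 7
= 7


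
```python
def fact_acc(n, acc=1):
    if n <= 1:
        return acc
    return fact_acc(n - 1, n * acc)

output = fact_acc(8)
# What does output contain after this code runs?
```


fact_acc(8, 1)
= fact_acc(7, 8 * 1) = fact_acc(7, 8)
= fact_acc(6, 7 * 8) = fact_acc(6, 56)
= fact_acc(5, 6 * 56) = fact_acc(5, 336)
= fact_acc(4, 5 * 336) = fact_acc(4, 1680)
= fact_acc(3, 4 * 1680) = fact_acc(3, 6720)
= fact_acc(2, 3 * 6720) = fact_acc(2, 20160)
= fact_acc(1, 2 * 20160) = fact_acc(1, 40320)
n <= 1, return acc = 40320


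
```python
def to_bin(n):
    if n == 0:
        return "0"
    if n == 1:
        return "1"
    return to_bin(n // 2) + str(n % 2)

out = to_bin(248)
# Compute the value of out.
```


to_bin(248)
= to_bin(124) + "0"
= to_bin(62) + "0" + "0"
= to_bin(31) + "0" + "0" + "0"
= to_bin(15) + "1" + "0" + "0" + "0"
= to_bin(7) + "1" + "1" + "0" + "0" + "0"
= to_bin(3) + "1" + "1" + "1" + "0" + "0" + "0"
= to_bin(1) + "1" + "1" + "1" + "1" + "0" + "0" + "0"
= "1" + "1" + "1" + "1" + "1" + "0" + "0" + "0"
= "11111000"


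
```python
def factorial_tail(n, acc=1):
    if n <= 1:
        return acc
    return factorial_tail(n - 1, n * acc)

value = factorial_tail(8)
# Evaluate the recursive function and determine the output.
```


factorial_tail(8, 1)
= factorial_tail(7, 8 * 1) = factorial_tail(7, 8)
= factorial_tail(6, 7 * 8) = factorial_tail(6, 56)
= factorial_tail(5, 6 * 56) = factorial_tail(5, 336)
= factorial_tail(4, 5 * 336) = factorial_tail(4, 1680)
= factorial_tail(3, 4 * 1680) = factorial_tail(3, 6720)
= factorial_tail(2, 3 * 6720) = factorial_tail(2, 20160)
= factorial_tail(1, 2 * 20160) = factorial_tail(1, 40320)
n <= 1, return acc = 40320


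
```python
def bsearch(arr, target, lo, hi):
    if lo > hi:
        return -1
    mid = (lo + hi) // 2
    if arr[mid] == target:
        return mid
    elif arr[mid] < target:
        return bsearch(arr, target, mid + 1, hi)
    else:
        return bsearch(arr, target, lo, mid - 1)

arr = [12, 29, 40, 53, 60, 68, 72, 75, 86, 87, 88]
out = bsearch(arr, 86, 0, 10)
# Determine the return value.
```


bsearch(arr, 86, 0, 10)
lo=0, hi=10, mid=5, arr[mid]=68
68 < 86, search right half
lo=6, hi=10, mid=8, arr[mid]=86
arr[8] == 86, found at index 8
= 8


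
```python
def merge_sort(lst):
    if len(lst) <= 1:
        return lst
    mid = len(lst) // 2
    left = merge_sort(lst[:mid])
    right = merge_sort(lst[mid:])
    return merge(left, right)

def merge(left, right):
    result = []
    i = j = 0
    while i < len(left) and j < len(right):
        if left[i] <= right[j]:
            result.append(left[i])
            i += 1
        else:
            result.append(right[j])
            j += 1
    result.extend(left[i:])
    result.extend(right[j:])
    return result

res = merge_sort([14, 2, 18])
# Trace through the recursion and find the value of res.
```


merge_sort([14, 2, 18])
Split into [14] and [2, 18]
Left sorted: [14]
Right sorted: [2, 18]
Merge [14] and [2, 18]
= [2, 14, 18]


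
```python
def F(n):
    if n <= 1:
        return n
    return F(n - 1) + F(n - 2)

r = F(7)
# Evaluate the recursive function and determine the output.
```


F(7)
= F(6) + F(5)
= (F(5) + F(4)) + F(5)
Computing bottom-up: F(0)=0, F(1)=1, F(2)=1, F(3)=2, F(4)=3, F(5)=5, F(6)=8, F(7)=13
= 13


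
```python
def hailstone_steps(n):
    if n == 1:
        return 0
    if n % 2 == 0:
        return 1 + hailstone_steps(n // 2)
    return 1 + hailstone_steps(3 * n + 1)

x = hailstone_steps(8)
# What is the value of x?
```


hailstone_steps(8)
8 is even -> hailstone_steps(4)
4 is even -> hailstone_steps(2)
2 is even -> hailstone_steps(1)
Reached 1 after 3 steps
= 3


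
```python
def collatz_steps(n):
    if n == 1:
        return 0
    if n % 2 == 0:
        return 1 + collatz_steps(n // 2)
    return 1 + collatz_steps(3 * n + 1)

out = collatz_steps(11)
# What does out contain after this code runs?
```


collatz_steps(11)
11 is odd -> 3*11+1 = 34 -> collatz_steps(34)
34 is even -> collatz_steps(17)
17 is odd -> 3*17+1 = 52 -> collatz_steps(52)
52 is even -> collatz_steps(26)
26 is even -> collatz_steps(13)
13 is odd -> 3*13+1 = 40 -> collatz_steps(40)
40 is even -> collatz_steps(20)
20 is even -> collatz_steps(10)
10 is even -> collatz_steps(5)
5 is odd -> 3*5+1 = 16 -> collatz_steps(16)
16 is even -> collatz_steps(8)
8 is even -> collatz_steps(4)
4 is even -> collatz_steps(2)
2 is even -> collatz_steps(1)
Reached 1 after 14 steps
= 14


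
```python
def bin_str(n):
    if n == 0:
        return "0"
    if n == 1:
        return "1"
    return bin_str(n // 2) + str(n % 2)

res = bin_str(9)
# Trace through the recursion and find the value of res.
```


bin_str(9)
= bin_str(4) + "1"
= bin_str(2) + "0" + "1"
= bin_str(1) + "0" + "0" + "1"
= "1" + "0" + "0" + "1"
= "1001"


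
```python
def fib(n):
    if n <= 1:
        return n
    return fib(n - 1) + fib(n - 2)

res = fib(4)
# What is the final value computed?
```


fib(4)
= fib(3) + fib(2)
= (fib(2) + fib(1)) + fib(2)
Computing bottom-up: fib(0)=0, fib(1)=1, fib(2)=1, fib(3)=2, fib(4)=3
= 3


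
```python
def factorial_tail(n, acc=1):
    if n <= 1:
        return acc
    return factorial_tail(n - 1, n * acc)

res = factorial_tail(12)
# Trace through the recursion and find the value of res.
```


factorial_tail(12, 1)
= factorial_tail(11, 12 * 1) = factorial_tail(11, 12)
= factorial_tail(10, 11 * 12) = factorial_tail(10, 132)
= factorial_tail(9, 10 * 132) = factorial_tail(9, 1320)
= factorial_tail(8, 9 * 1320) = factorial_tail(8, 11880)
= factorial_tail(7, 8 * 11880) = factorial_tail(7, 95040)
= factorial_tail(6, 7 * 95040) = factorial_tail(6, 665280)
= factorial_tail(5, 6 * 665280) = factorial_tail(5, 3991680)
= factorial_tail(4, 5 * 3991680) = factorial_tail(4, 19958400)
= factorial_tail(3, 4 * 19958400) = factorial_tail(3, 79833600)
= factorial_tail(2, 3 * 79833600) = factorial_tail(2, 239500800)
= factorial_tail(1, 2 * 239500800) = factorial_tail(1, 479001600)
n <= 1, return acc = 479001600


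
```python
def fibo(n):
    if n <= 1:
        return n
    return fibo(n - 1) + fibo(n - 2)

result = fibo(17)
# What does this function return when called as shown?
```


fibo(17)
= fibo(16) + fibo(15)
= (fibo(15) + fibo(14)) + fibo(15)
Computing bottom-up: fibo(0)=0, fibo(1)=1, fibo(2)=1, fibo(3)=2, fibo(4)=3, fibo(5)=5, fibo(6)=8, fibo(7)=13, fibo(8)=21, fibo(9)=34, fibo(10)=55, fibo(11)=89, fibo(12)=144, fibo(13)=233, fibo(14)=377, fibo(15)=610, fibo(16)=987, fibo(17)=1597
= 1597


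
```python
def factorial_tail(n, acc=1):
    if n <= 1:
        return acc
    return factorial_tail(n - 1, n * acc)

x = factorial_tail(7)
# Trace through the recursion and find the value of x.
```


factorial_tail(7, 1)
= factorial_tail(6, 7 * 1) = factorial_tail(6, 7)
= factorial_tail(5, 6 * 7) = factorial_tail(5, 42)
= factorial_tail(4, 5 * 42) = factorial_tail(4, 210)
= factorial_tail(3, 4 * 210) = factorial_tail(3, 840)
= factorial_tail(2, 3 * 840) = factorial_tail(2, 2520)
= factorial_tail(1, 2 * 2520) = factorial_tail(1, 5040)
n <= 1, return acc = 5040


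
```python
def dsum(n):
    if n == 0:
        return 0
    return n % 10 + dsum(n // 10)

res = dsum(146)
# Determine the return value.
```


dsum(146)
= 6 + dsum(14)
= 6 + 4 + dsum(1)
= 6 + 4 + 1 + dsum(0)
= 6 + 4 + 1 + 0
= 11


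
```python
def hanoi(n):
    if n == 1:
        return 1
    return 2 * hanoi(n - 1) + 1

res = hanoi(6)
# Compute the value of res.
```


hanoi(6)
= 2 * hanoi(5) + 1
= 2 * (2 * hanoi(4) + 1) + 1
= 2 * (2 * (2 * hanoi(3) + 1) + 1) + 1
= 2 * (2 * (2 * (2 * hanoi(2) + 1) + 1) + 1) + 1
= 2 * (2 * (2 * (2 * (2 * hanoi(1) + 1) + 1) + 1) + 1) + 1
Now compute bottom-up:
hanoi(1) = 1
hanoi(2) = 2 * 1 + 1 = 3
hanoi(3) = 2 * 3 + 1 = 7
hanoi(4) = 2 * 7 + 1 = 15
hanoi(5) = 2 * 15 + 1 = 31
hanoi(6) = 2 * 31 + 1 = 63
= 63


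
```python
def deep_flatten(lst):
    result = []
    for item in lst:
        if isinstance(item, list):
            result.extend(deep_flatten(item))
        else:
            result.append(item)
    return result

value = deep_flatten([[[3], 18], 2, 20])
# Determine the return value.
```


deep_flatten([[[3], 18], 2, 20])
Processing each element:
  [[3], 18] is a list -> deep_flatten recursively -> [3, 18]
  2 is not a list -> append 2
  20 is not a list -> append 20
= [3, 18, 2, 20]


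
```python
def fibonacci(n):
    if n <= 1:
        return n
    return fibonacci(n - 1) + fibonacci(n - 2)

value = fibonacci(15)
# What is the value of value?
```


fibonacci(15)
= fibonacci(14) + fibonacci(13)
= (fibonacci(13) + fibonacci(12)) + fibonacci(13)
Computing bottom-up: fibonacci(0)=0, fibonacci(1)=1, fibonacci(2)=1, fibonacci(3)=2, fibonacci(4)=3, fibonacci(5)=5, fibonacci(6)=8, fibonacci(7)=13, fibonacci(8)=21, fibonacci(9)=34, fibonacci(10)=55, fibonacci(11)=89, fibonacci(12)=144, fibonacci(13)=233, fibonacci(14)=377, fibonacci(15)=610
= 610


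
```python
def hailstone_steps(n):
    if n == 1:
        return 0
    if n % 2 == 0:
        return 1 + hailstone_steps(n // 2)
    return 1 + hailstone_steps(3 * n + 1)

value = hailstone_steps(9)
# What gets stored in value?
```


hailstone_steps(9)
9 is odd -> 3*9+1 = 28 -> hailstone_steps(28)
28 is even -> hailstone_steps(14)
14 is even -> hailstone_steps(7)
7 is odd -> 3*7+1 = 22 -> hailstone_steps(22)
22 is even -> hailstone_steps(11)
11 is odd -> 3*11+1 = 34 -> hailstone_steps(34)
34 is even -> hailstone_steps(17)
17 is odd -> 3*17+1 = 52 -> hailstone_steps(52)
52 is even -> hailstone_steps(26)
26 is even -> hailstone_steps(13)
13 is odd -> 3*13+1 = 40 -> hailstone_steps(40)
40 is even -> hailstone_steps(20)
20 is even -> hailstone_steps(10)
10 is even -> hailstone_steps(5)
5 is odd -> 3*5+1 = 16 -> hailstone_steps(16)
16 is even -> hailstone_steps(8)
8 is even -> hailstone_steps(4)
4 is even -> hailstone_steps(2)
2 is even -> hailstone_steps(1)
Reached 1 after 19 steps
= 19


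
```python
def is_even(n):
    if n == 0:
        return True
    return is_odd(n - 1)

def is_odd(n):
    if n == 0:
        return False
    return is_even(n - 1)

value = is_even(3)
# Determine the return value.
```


is_even(3)
= is_odd(2)
= is_even(1)
= is_odd(0)
n == 0: return False
= False


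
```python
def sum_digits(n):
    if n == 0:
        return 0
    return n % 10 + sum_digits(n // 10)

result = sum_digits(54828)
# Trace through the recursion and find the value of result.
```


sum_digits(54828)
= 8 + sum_digits(5482)
= 8 + 2 + sum_digits(548)
= 8 + 2 + 8 + sum_digits(54)
= 8 + 2 + 8 + 4 + sum_digits(5)
= 8 + 2 + 8 + 4 + 5 + sum_digits(0)
= 8 + 2 + 8 + 4 + 5 + 0
= 27


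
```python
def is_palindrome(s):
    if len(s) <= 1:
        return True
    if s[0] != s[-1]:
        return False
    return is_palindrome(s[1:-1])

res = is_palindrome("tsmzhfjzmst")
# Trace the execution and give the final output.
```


is_palindrome("tsmzhfjzmst")
"tsmzhfjzmst": s[0]='t' == s[-1]='t' -> is_palindrome("smzhfjzms")
"smzhfjzms": s[0]='s' == s[-1]='s' -> is_palindrome("mzhfjzm")
"mzhfjzm": s[0]='m' == s[-1]='m' -> is_palindrome("zhfjz")
"zhfjz": s[0]='z' == s[-1]='z' -> is_palindrome("hfj")
"hfj": s[0]='h' != s[-1]='j' -> False
= False


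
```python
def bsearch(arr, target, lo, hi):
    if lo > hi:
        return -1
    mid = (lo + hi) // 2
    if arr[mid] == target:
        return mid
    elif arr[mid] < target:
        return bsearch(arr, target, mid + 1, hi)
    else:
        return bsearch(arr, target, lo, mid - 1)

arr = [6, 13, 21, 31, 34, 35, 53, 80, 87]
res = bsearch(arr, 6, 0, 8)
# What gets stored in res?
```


bsearch(arr, 6, 0, 8)
lo=0, hi=8, mid=4, arr[mid]=34
34 > 6, search left half
lo=0, hi=3, mid=1, arr[mid]=13
13 > 6, search left half
lo=0, hi=0, mid=0, arr[mid]=6
arr[0] == 6, found at index 0
= 0


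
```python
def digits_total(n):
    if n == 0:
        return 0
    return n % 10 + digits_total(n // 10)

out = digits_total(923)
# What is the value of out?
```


digits_total(923)
= 3 + digits_total(92)
= 3 + 2 + digits_total(9)
= 3 + 2 + 9 + digits_total(0)
= 3 + 2 + 9 + 0
= 14
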